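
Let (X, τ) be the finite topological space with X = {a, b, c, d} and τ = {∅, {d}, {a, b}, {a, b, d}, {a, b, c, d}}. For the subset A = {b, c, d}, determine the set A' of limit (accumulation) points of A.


A' = {a, c}

For each x ∈ X, list the open sets U ∈ τ with x ∈ U, then check whether U ∩ (A ∖ {x}) ≠ ∅ for every such U.
  x = a: opens ∋ x are {a, b}, {a, b, d}, {a, b, c, d}; each meets A ∖ {a}, so x IS a limit point.
  x = b: open {a, b} ∋ x has {a, b} ∩ (A ∖ {b}) = ∅, so x is NOT a limit point.
  x = c: opens ∋ x are {a, b, c, d}; each meets A ∖ {c}, so x IS a limit point.
  x = d: open {d} ∋ x has {d} ∩ (A ∖ {d}) = ∅, so x is NOT a limit point.
Collecting: A' = {a, c}.


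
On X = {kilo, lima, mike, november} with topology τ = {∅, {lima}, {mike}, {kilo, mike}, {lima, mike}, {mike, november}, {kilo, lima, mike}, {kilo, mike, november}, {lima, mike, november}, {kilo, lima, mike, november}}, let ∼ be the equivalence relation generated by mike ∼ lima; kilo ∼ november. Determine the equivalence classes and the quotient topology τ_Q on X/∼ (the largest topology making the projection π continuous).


X/∼ = {[kilo=november], [lima=mike]}; |τ_Q| = 3.

Equivalence classes: [kilo=november], [lima=mike].
Quotient map π: X → X/∼ sends kilo ↦ [kilo=november], lima ↦ [lima=mike], mike ↦ [lima=mike], november ↦ [kilo=november].
For each subset V ⊆ X/∼, compute π^{-1}(V) ⊆ X and check whether π^{-1}(V) ∈ τ. V is open in τ_Q iff π^{-1}(V) ∈ τ.
  V = {}: π^{-1}(V) = ∅ ∈ τ ✓.
  V = {[kilo=november]}: π^{-1}(V) = {kilo, november} ∉ τ ✗.
  V = {[lima=mike]}: π^{-1}(V) = {lima, mike} ∈ τ ✓.
  V = {[kilo=november], [lima=mike]}: π^{-1}(V) = {kilo, lima, mike, november} ∈ τ ✓.
Open sets in the quotient: τ_Q = {{}, {[lima=mike]}, {[kilo=november], [lima=mike]}} (3 elements).


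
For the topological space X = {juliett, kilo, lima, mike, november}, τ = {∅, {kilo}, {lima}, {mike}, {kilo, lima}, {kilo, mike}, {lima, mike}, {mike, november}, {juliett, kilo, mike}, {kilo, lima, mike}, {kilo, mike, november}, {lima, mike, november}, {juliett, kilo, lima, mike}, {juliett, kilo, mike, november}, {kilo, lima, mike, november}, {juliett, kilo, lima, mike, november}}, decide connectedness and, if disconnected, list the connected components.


(X, τ) is disconnected; components = [{lima}, {juliett, kilo, mike, november}].

Find clopen sets (U ∈ τ with X ∖ U ∈ τ):
  U = ∅, X ∖ U = {juliett, kilo, lima, mike, november} — both open, so U is clopen.
  U = {lima}, X ∖ U = {juliett, kilo, mike, november} — both open, so U is clopen.
  U = {juliett, kilo, mike, november}, X ∖ U = {lima} — both open, so U is clopen.
  U = {juliett, kilo, lima, mike, november}, X ∖ U = ∅ — both open, so U is clopen.
Nontrivial clopen(s) exist: e.g. {lima}. So (X, τ) is disconnected.
Compute connected components by grouping points that agree on all clopens:
  component: {lima}
  component: {juliett, kilo, mike, november}


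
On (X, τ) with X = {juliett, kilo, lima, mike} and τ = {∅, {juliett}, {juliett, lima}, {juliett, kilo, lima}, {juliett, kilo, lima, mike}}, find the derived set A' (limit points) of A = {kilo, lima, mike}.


A' = {kilo, mike}

For each x ∈ X, list the open sets U ∈ τ with x ∈ U, then check whether U ∩ (A ∖ {x}) ≠ ∅ for every such U.
  x = juliett: open {juliett} ∋ x has {juliett} ∩ (A ∖ {juliett}) = ∅, so x is NOT a limit point.
  x = kilo: opens ∋ x are {juliett, kilo, lima}, {juliett, kilo, lima, mike}; each meets A ∖ {kilo}, so x IS a limit point.
  x = lima: open {juliett, lima} ∋ x has {juliett, lima} ∩ (A ∖ {lima}) = ∅, so x is NOT a limit point.
  x = mike: opens ∋ x are {juliett, kilo, lima, mike}; each meets A ∖ {mike}, so x IS a limit point.
Collecting: A' = {kilo, mike}.


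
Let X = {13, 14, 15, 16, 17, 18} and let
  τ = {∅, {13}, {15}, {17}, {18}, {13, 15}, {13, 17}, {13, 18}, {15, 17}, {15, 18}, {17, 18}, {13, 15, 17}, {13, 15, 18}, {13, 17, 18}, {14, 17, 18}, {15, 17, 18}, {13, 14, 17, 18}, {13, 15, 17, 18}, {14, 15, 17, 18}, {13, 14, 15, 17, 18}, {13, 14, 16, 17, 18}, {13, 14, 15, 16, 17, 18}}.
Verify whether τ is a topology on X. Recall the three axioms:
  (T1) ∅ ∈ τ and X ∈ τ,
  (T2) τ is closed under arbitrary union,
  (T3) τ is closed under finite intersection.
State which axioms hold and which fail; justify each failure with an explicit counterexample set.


τ IS a topology on X.

Axiom (T1): ∅ ∈ τ? Yes; X ∈ τ? Yes.
Axiom (T2/T3): check pairwise unions and intersections of members of τ.
All pairwise intersections and unions checked — each lies in τ. Therefore τ satisfies (T1), (T2), (T3): it IS a topology on X.


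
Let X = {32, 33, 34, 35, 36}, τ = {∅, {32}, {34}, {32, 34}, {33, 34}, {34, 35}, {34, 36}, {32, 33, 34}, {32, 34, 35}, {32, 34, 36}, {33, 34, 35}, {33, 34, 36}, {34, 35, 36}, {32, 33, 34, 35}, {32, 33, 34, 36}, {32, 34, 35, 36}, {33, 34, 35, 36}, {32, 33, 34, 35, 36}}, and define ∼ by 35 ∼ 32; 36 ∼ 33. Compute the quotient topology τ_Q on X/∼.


X/∼ = {[32=35], [33=36], [34]}; |τ_Q| = 5.

Equivalence classes: [32=35], [33=36], [34].
Quotient map π: X → X/∼ sends 32 ↦ [32=35], 33 ↦ [33=36], 34 ↦ [34], 35 ↦ [32=35], 36 ↦ [33=36].
For each subset V ⊆ X/∼, compute π^{-1}(V) ⊆ X and check whether π^{-1}(V) ∈ τ. V is open in τ_Q iff π^{-1}(V) ∈ τ.
  V = {}: π^{-1}(V) = ∅ ∈ τ ✓.
  V = {[32=35]}: π^{-1}(V) = {32, 35} ∉ τ ✗.
  V = {[33=36]}: π^{-1}(V) = {33, 36} ∉ τ ✗.
  V = {[32=35], [33=36]}: π^{-1}(V) = {32, 33, 35, 36} ∉ τ ✗.
  V = {[34]}: π^{-1}(V) = {34} ∈ τ ✓.
  V = {[32=35], [34]}: π^{-1}(V) = {32, 34, 35} ∈ τ ✓.
  V = {[33=36], [34]}: π^{-1}(V) = {33, 34, 36} ∈ τ ✓.
  V = {[32=35], [33=36], [34]}: π^{-1}(V) = {32, 33, 34, 35, 36} ∈ τ ✓.
Open sets in the quotient: τ_Q = {{}, {[34]}, {[32=35], [34]}, {[33=36], [34]}, {[32=35], [33=36], [34]}} (5 elements).


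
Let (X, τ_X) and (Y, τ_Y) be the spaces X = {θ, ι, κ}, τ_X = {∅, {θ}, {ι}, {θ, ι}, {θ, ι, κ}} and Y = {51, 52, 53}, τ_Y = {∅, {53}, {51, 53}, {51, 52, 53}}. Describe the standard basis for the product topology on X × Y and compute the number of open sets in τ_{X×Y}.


Basis B = {∅ × ∅, {θ} × {53}, {ι} × {53}, {θ} × {51, 53}, {θ, ι} × {53}, {ι} × {51, 53}, {θ} × {51, 52, 53}, {θ, ι, κ} × {53}, {ι} × {51, 52, 53}, {θ, ι} × {51, 53}, {θ, ι} × {51, 52, 53}, {θ, ι, κ} × {51, 53}, {θ, ι, κ} × {51, 52, 53}}; |τ_{X×Y}| = 30.

Enumerate products U × V with U ∈ τ_X, V ∈ τ_Y (deduplicated):
  ∅ × ∅ = {} (∅)
  {θ} × {53} = {(θ,53)}
  {ι} × {53} = {(ι,53)}
  {θ} × {51, 53} = {(θ,51), (θ,53)}
  {θ, ι} × {53} = {(θ,53), (ι,53)}
  {ι} × {51, 53} = {(ι,51), (ι,53)}
  {θ} × {51, 52, 53} = {(θ,51), (θ,52), (θ,53)}
  {θ, ι, κ} × {53} = {(θ,53), (ι,53), (κ,53)}
  {ι} × {51, 52, 53} = {(ι,51), (ι,52), (ι,53)}
  {θ, ι} × {51, 53} = {(θ,51), (θ,53), (ι,51), (ι,53)}
  {θ, ι} × {51, 52, 53} = {(θ,51), (θ,52), (θ,53), (ι,51), (ι,52), (ι,53)}
  {θ, ι, κ} × {51, 53} = {(θ,51), (θ,53), (ι,51), (ι,53), (κ,51), (κ,53)}
  {θ, ι, κ} × {51, 52, 53} = {(θ,51), (θ,52), (θ,53), (ι,51), (ι,52), (ι,53), (κ,51), (κ,52), (κ,53)}
These 13 distinct sets form the basis B.
Close under arbitrary unions to get τ_{X×Y}; counting gives |τ_{X×Y}| = 30.


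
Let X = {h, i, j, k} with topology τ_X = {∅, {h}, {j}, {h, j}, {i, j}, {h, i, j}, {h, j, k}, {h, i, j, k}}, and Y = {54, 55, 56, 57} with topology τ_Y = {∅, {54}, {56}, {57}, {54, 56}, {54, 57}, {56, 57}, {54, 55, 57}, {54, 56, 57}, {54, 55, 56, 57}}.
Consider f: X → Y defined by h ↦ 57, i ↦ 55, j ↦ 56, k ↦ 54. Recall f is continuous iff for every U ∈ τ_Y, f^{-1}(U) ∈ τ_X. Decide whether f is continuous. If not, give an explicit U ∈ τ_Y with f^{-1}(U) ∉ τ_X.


f is NOT continuous.

Compute f^{-1}(U) for each U ∈ τ_Y:
  U = ∅: f^{-1}(U) = ∅ ∈ τ_X ✓.
  U = {54}: f^{-1}(U) = {k} ∉ τ_X ✗.
  U = {56}: f^{-1}(U) = {j} ∈ τ_X ✓.
  U = {57}: f^{-1}(U) = {h} ∈ τ_X ✓.
  U = {54, 56}: f^{-1}(U) = {j, k} ∉ τ_X ✗.
  U = {54, 57}: f^{-1}(U) = {h, k} ∉ τ_X ✗.
  U = {56, 57}: f^{-1}(U) = {h, j} ∈ τ_X ✓.
  U = {54, 55, 57}: f^{-1}(U) = {h, i, k} ∉ τ_X ✗.
  U = {54, 56, 57}: f^{-1}(U) = {h, j, k} ∈ τ_X ✓.
  U = {54, 55, 56, 57}: f^{-1}(U) = {h, i, j, k} ∈ τ_X ✓.
Found U = {54} with f^{-1}(U) = {k} not in τ_X. Therefore f is NOT continuous.


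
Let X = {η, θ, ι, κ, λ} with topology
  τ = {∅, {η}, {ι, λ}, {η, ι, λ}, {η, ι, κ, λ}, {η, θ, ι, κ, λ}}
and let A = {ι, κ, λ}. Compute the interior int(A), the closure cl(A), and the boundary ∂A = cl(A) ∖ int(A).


int(A) = {ι, λ}, cl(A) = {θ, ι, κ, λ}, ∂A = {θ, κ}.

Closed sets in (X, τ) are complements of opens:
  closed(X, τ) = {∅, {θ}, {θ, κ}, {η, θ, κ}, {θ, ι, κ, λ}, {η, θ, ι, κ, λ}}.
int(A) = ⋃ {U ∈ τ : U ⊆ A}. Opens contained in A: ∅, {ι, λ}.
Taking the union of these: int(A) = {ι, λ}.
cl(A) = ⋂ {C closed : A ⊆ C}. Closed sets containing A: {θ, ι, κ, λ}, {η, θ, ι, κ, λ}.
Intersecting these: cl(A) = {θ, ι, κ, λ}.
∂A = cl(A) ∖ int(A) = {θ, ι, κ, λ} ∖ {ι, λ} = {θ, κ}.


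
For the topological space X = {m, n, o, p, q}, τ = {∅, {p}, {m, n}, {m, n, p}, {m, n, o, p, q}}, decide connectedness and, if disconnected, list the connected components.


(X, τ) is connected.

Find clopen sets (U ∈ τ with X ∖ U ∈ τ):
  U = ∅, X ∖ U = {m, n, o, p, q} — both open, so U is clopen.
  U = {m, n, o, p, q}, X ∖ U = ∅ — both open, so U is clopen.
Only trivial clopens (∅ and X) exist, so (X, τ) is connected.
Compute connected components by grouping points that agree on all clopens:
  component: {m, n, o, p, q}


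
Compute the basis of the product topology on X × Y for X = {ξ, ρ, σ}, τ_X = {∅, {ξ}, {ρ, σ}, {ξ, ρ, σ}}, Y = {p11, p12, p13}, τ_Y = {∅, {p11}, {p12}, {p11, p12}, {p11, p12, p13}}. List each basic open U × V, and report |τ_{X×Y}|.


Basis B = {∅ × ∅, {ξ} × {p11}, {ξ} × {p12}, {ξ} × {p11, p12}, {ρ, σ} × {p11}, {ρ, σ} × {p12}, {ξ} × {p11, p12, p13}, {ξ, ρ, σ} × {p11}, {ξ, ρ, σ} × {p12}, {ρ, σ} × {p11, p12}, {ξ, ρ, σ} × {p11, p12}, {ρ, σ} × {p11, p12, p13}, {ξ, ρ, σ} × {p11, p12, p13}}; |τ_{X×Y}| = 25.

Enumerate products U × V with U ∈ τ_X, V ∈ τ_Y (deduplicated):
  ∅ × ∅ = {} (∅)
  {ξ} × {p11} = {(ξ,p11)}
  {ξ} × {p12} = {(ξ,p12)}
  {ξ} × {p11, p12} = {(ξ,p11), (ξ,p12)}
  {ρ, σ} × {p11} = {(ρ,p11), (σ,p11)}
  {ρ, σ} × {p12} = {(ρ,p12), (σ,p12)}
  {ξ} × {p11, p12, p13} = {(ξ,p11), (ξ,p12), (ξ,p13)}
  {ξ, ρ, σ} × {p11} = {(ξ,p11), (ρ,p11), (σ,p11)}
  {ξ, ρ, σ} × {p12} = {(ξ,p12), (ρ,p12), (σ,p12)}
  {ρ, σ} × {p11, p12} = {(ρ,p11), (ρ,p12), (σ,p11), (σ,p12)}
  {ξ, ρ, σ} × {p11, p12} = {(ξ,p11), (ξ,p12), (ρ,p11), (ρ,p12), (σ,p11), (σ,p12)}
  {ρ, σ} × {p11, p12, p13} = {(ρ,p11), (ρ,p12), (ρ,p13), (σ,p11), (σ,p12), (σ,p13)}
  {ξ, ρ, σ} × {p11, p12, p13} = {(ξ,p11), (ξ,p12), (ξ,p13), (ρ,p11), (ρ,p12), (ρ,p13), (σ,p11), (σ,p12), (σ,p13)}
These 13 distinct sets form the basis B.
Close under arbitrary unions to get τ_{X×Y}; counting gives |τ_{X×Y}| = 25.


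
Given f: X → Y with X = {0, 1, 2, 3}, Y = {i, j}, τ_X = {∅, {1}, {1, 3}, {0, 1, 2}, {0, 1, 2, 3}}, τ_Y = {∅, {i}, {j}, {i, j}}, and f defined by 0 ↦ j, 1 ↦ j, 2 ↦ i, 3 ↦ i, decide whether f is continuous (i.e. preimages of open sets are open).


f is NOT continuous.

Compute f^{-1}(U) for each U ∈ τ_Y:
  U = ∅: f^{-1}(U) = ∅ ∈ τ_X ✓.
  U = {i}: f^{-1}(U) = {2, 3} ∉ τ_X ✗.
  U = {j}: f^{-1}(U) = {0, 1} ∉ τ_X ✗.
  U = {i, j}: f^{-1}(U) = {0, 1, 2, 3} ∈ τ_X ✓.
Found U = {i} with f^{-1}(U) = {2, 3} not in τ_X. Therefore f is NOT continuous.


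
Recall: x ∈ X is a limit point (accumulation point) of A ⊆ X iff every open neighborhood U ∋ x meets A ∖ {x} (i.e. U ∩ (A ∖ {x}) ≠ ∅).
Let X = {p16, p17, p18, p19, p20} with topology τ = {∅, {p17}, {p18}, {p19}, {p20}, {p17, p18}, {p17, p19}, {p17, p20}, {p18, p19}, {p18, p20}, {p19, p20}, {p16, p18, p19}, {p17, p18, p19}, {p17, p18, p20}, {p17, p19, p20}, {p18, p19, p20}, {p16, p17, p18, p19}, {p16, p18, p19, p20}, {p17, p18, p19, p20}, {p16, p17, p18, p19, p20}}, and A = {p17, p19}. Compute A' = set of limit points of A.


A' = {p16}

For each x ∈ X, list the open sets U ∈ τ with x ∈ U, then check whether U ∩ (A ∖ {x}) ≠ ∅ for every such U.
  x = p16: opens ∋ x are {p16, p18, p19}, {p16, p17, p18, p19}, {p16, p18, p19, p20}, {p16, p17, p18, p19, p20}; each meets A ∖ {p16}, so x IS a limit point.
  x = p17: open {p17} ∋ x has {p17} ∩ (A ∖ {p17}) = ∅, so x is NOT a limit point.
  x = p18: open {p18} ∋ x has {p18} ∩ (A ∖ {p18}) = ∅, so x is NOT a limit point.
  x = p19: open {p19} ∋ x has {p19} ∩ (A ∖ {p19}) = ∅, so x is NOT a limit point.
  x = p20: open {p20} ∋ x has {p20} ∩ (A ∖ {p20}) = ∅, so x is NOT a limit point.
Collecting: A' = {p16}.


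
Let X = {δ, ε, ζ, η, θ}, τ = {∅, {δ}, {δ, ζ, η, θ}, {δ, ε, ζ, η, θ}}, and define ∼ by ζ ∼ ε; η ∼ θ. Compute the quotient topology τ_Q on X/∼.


X/∼ = {[δ], [ε=ζ], [η=θ]}; |τ_Q| = 3.

Equivalence classes: [δ], [ε=ζ], [η=θ].
Quotient map π: X → X/∼ sends δ ↦ [δ], ε ↦ [ε=ζ], ζ ↦ [ε=ζ], η ↦ [η=θ], θ ↦ [η=θ].
For each subset V ⊆ X/∼, compute π^{-1}(V) ⊆ X and check whether π^{-1}(V) ∈ τ. V is open in τ_Q iff π^{-1}(V) ∈ τ.
  V = {}: π^{-1}(V) = ∅ ∈ τ ✓.
  V = {[δ]}: π^{-1}(V) = {δ} ∈ τ ✓.
  V = {[ε=ζ]}: π^{-1}(V) = {ε, ζ} ∉ τ ✗.
  V = {[δ], [ε=ζ]}: π^{-1}(V) = {δ, ε, ζ} ∉ τ ✗.
  V = {[η=θ]}: π^{-1}(V) = {η, θ} ∉ τ ✗.
  V = {[δ], [η=θ]}: π^{-1}(V) = {δ, η, θ} ∉ τ ✗.
  V = {[ε=ζ], [η=θ]}: π^{-1}(V) = {ε, ζ, η, θ} ∉ τ ✗.
  V = {[δ], [ε=ζ], [η=θ]}: π^{-1}(V) = {δ, ε, ζ, η, θ} ∈ τ ✓.
Open sets in the quotient: τ_Q = {{}, {[δ]}, {[δ], [ε=ζ], [η=θ]}} (3 elements).


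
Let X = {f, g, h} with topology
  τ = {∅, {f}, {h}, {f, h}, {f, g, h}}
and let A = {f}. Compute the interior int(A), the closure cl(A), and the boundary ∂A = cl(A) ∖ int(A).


int(A) = {f}, cl(A) = {f, g}, ∂A = {g}.

Closed sets in (X, τ) are complements of opens:
  closed(X, τ) = {∅, {g}, {f, g}, {g, h}, {f, g, h}}.
int(A) = ⋃ {U ∈ τ : U ⊆ A}. Opens contained in A: ∅, {f}.
Taking the union of these: int(A) = {f}.
cl(A) = ⋂ {C closed : A ⊆ C}. Closed sets containing A: {f, g}, {f, g, h}.
Intersecting these: cl(A) = {f, g}.
∂A = cl(A) ∖ int(A) = {f, g} ∖ {f} = {g}.


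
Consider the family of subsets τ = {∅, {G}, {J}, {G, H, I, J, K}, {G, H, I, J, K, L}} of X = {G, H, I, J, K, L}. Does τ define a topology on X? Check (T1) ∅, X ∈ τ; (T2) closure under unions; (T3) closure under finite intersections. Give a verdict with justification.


τ is NOT a topology on X.

Axiom (T1): ∅ ∈ τ? Yes; X ∈ τ? Yes.
Axiom (T2/T3): check pairwise unions and intersections of members of τ.
Counterexample for (T2): {G} ∪ {J} = {G, J} ∉ τ. Therefore τ is NOT a topology.


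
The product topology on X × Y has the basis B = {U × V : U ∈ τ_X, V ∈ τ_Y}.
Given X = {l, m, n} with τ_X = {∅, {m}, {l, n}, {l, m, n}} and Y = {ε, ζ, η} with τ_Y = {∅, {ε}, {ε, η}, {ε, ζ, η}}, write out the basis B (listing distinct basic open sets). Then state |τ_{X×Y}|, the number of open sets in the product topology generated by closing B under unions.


Basis B = {∅ × ∅, {m} × {ε}, {l, n} × {ε}, {m} × {ε, η}, {l, m, n} × {ε}, {m} × {ε, ζ, η}, {l, n} × {ε, η}, {l, n} × {ε, ζ, η}, {l, m, n} × {ε, η}, {l, m, n} × {ε, ζ, η}}; |τ_{X×Y}| = 16.

Enumerate products U × V with U ∈ τ_X, V ∈ τ_Y (deduplicated):
  ∅ × ∅ = {} (∅)
  {m} × {ε} = {(m,ε)}
  {l, n} × {ε} = {(l,ε), (n,ε)}
  {m} × {ε, η} = {(m,ε), (m,η)}
  {l, m, n} × {ε} = {(l,ε), (m,ε), (n,ε)}
  {m} × {ε, ζ, η} = {(m,ε), (m,ζ), (m,η)}
  {l, n} × {ε, η} = {(l,ε), (l,η), (n,ε), (n,η)}
  {l, n} × {ε, ζ, η} = {(l,ε), (l,ζ), (l,η), (n,ε), (n,ζ), (n,η)}
  {l, m, n} × {ε, η} = {(l,ε), (l,η), (m,ε), (m,η), (n,ε), (n,η)}
  {l, m, n} × {ε, ζ, η} = {(l,ε), (l,ζ), (l,η), (m,ε), (m,ζ), (m,η), (n,ε), (n,ζ), (n,η)}
These 10 distinct sets form the basis B.
Close under arbitrary unions to get τ_{X×Y}; counting gives |τ_{X×Y}| = 16.


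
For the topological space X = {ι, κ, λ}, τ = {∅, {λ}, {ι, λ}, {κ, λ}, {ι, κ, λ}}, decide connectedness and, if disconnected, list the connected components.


(X, τ) is connected.

Find clopen sets (U ∈ τ with X ∖ U ∈ τ):
  U = ∅, X ∖ U = {ι, κ, λ} — both open, so U is clopen.
  U = {ι, κ, λ}, X ∖ U = ∅ — both open, so U is clopen.
Only trivial clopens (∅ and X) exist, so (X, τ) is connected.
Compute connected components by grouping points that agree on all clopens:
  component: {ι, κ, λ}


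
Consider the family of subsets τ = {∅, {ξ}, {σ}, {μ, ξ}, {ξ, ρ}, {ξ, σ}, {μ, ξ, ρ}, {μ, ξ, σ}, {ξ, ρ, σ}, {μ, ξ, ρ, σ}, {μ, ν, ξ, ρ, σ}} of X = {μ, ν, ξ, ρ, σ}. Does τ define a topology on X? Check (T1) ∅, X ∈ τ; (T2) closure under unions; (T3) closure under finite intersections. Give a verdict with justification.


τ IS a topology on X.

Axiom (T1): ∅ ∈ τ? Yes; X ∈ τ? Yes.
Axiom (T2/T3): check pairwise unions and intersections of members of τ.
All pairwise intersections and unions checked — each lies in τ. Therefore τ satisfies (T1), (T2), (T3): it IS a topology on X.


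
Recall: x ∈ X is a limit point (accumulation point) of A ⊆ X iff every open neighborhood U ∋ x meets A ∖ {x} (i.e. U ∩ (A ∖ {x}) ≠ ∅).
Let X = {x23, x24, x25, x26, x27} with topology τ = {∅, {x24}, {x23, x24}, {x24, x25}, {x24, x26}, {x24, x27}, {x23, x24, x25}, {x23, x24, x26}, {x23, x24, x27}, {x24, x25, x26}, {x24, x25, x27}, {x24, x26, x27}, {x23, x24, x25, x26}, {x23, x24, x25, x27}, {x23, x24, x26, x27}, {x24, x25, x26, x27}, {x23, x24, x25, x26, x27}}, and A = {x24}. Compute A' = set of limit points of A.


A' = {x23, x25, x26, x27}

For each x ∈ X, list the open sets U ∈ τ with x ∈ U, then check whether U ∩ (A ∖ {x}) ≠ ∅ for every such U.
  x = x23: opens ∋ x are {x23, x24}, {x23, x24, x25}, {x23, x24, x26}, {x23, x24, x27}, {x23, x24, x25, x26}, {x23, x24, x25, x27}, {x23, x24, x26, x27}, {x23, x24, x25, x26, x27}; each meets A ∖ {x23}, so x IS a limit point.
  x = x24: open {x24} ∋ x has {x24} ∩ (A ∖ {x24}) = ∅, so x is NOT a limit point.
  x = x25: opens ∋ x are {x24, x25}, {x23, x24, x25}, {x24, x25, x26}, {x24, x25, x27}, {x23, x24, x25, x26}, {x23, x24, x25, x27}, {x24, x25, x26, x27}, {x23, x24, x25, x26, x27}; each meets A ∖ {x25}, so x IS a limit point.
  x = x26: opens ∋ x are {x24, x26}, {x23, x24, x26}, {x24, x25, x26}, {x24, x26, x27}, {x23, x24, x25, x26}, {x23, x24, x26, x27}, {x24, x25, x26, x27}, {x23, x24, x25, x26, x27}; each meets A ∖ {x26}, so x IS a limit point.
  x = x27: opens ∋ x are {x24, x27}, {x23, x24, x27}, {x24, x25, x27}, {x24, x26, x27}, {x23, x24, x25, x27}, {x23, x24, x26, x27}, {x24, x25, x26, x27}, {x23, x24, x25, x26, x27}; each meets A ∖ {x27}, so x IS a limit point.
Collecting: A' = {x23, x25, x26, x27}.


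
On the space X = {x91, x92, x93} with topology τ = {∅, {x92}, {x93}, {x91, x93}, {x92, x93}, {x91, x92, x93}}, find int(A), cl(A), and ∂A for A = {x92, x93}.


int(A) = {x92, x93}, cl(A) = {x91, x92, x93}, ∂A = {x91}.

Closed sets in (X, τ) are complements of opens:
  closed(X, τ) = {∅, {x91}, {x92}, {x91, x92}, {x91, x93}, {x91, x92, x93}}.
int(A) = ⋃ {U ∈ τ : U ⊆ A}. Opens contained in A: ∅, {x92}, {x93}, {x92, x93}.
Taking the union of these: int(A) = {x92, x93}.
cl(A) = ⋂ {C closed : A ⊆ C}. Closed sets containing A: {x91, x92, x93}.
Intersecting these: cl(A) = {x91, x92, x93}.
∂A = cl(A) ∖ int(A) = {x91, x92, x93} ∖ {x92, x93} = {x91}.


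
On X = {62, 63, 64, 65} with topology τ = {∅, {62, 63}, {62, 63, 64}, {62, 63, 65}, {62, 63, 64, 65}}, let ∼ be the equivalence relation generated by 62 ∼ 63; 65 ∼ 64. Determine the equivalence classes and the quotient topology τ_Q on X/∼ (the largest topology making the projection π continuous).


X/∼ = {[62=63], [64=65]}; |τ_Q| = 3.

Equivalence classes: [62=63], [64=65].
Quotient map π: X → X/∼ sends 62 ↦ [62=63], 63 ↦ [62=63], 64 ↦ [64=65], 65 ↦ [64=65].
For each subset V ⊆ X/∼, compute π^{-1}(V) ⊆ X and check whether π^{-1}(V) ∈ τ. V is open in τ_Q iff π^{-1}(V) ∈ τ.
  V = {}: π^{-1}(V) = ∅ ∈ τ ✓.
  V = {[62=63]}: π^{-1}(V) = {62, 63} ∈ τ ✓.
  V = {[64=65]}: π^{-1}(V) = {64, 65} ∉ τ ✗.
  V = {[62=63], [64=65]}: π^{-1}(V) = {62, 63, 64, 65} ∈ τ ✓.
Open sets in the quotient: τ_Q = {{}, {[62=63]}, {[62=63], [64=65]}} (3 elements).


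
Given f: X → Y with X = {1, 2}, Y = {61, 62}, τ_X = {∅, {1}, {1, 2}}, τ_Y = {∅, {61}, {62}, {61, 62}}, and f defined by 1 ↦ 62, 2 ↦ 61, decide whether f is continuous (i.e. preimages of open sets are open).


f is NOT continuous.

Compute f^{-1}(U) for each U ∈ τ_Y:
  U = ∅: f^{-1}(U) = ∅ ∈ τ_X ✓.
  U = {61}: f^{-1}(U) = {2} ∉ τ_X ✗.
  U = {62}: f^{-1}(U) = {1} ∈ τ_X ✓.
  U = {61, 62}: f^{-1}(U) = {1, 2} ∈ τ_X ✓.
Found U = {61} with f^{-1}(U) = {2} not in τ_X. Therefore f is NOT continuous.


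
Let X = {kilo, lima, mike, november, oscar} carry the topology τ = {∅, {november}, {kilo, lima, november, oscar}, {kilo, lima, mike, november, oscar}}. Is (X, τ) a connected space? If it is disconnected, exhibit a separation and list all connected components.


(X, τ) is connected.

Find clopen sets (U ∈ τ with X ∖ U ∈ τ):
  U = ∅, X ∖ U = {kilo, lima, mike, november, oscar} — both open, so U is clopen.
  U = {kilo, lima, mike, november, oscar}, X ∖ U = ∅ — both open, so U is clopen.
Only trivial clopens (∅ and X) exist, so (X, τ) is connected.
Compute connected components by grouping points that agree on all clopens:
  component: {kilo, lima, mike, november, oscar}


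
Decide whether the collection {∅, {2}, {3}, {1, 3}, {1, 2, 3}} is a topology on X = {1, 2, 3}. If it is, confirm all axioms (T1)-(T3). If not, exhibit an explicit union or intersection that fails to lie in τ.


τ is NOT a topology on X.

Axiom (T1): ∅ ∈ τ? Yes; X ∈ τ? Yes.
Axiom (T2/T3): check pairwise unions and intersections of members of τ.
Counterexample for (T2): {2} ∪ {3} = {2, 3} ∉ τ. Therefore τ is NOT a topology.


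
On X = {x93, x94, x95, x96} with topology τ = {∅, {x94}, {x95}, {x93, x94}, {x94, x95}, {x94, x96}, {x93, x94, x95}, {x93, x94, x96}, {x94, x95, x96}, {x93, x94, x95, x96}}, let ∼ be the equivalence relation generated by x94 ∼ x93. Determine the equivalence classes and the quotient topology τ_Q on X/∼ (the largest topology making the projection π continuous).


X/∼ = {[x93=x94], [x95], [x96]}; |τ_Q| = 6.

Equivalence classes: [x93=x94], [x95], [x96].
Quotient map π: X → X/∼ sends x93 ↦ [x93=x94], x94 ↦ [x93=x94], x95 ↦ [x95], x96 ↦ [x96].
For each subset V ⊆ X/∼, compute π^{-1}(V) ⊆ X and check whether π^{-1}(V) ∈ τ. V is open in τ_Q iff π^{-1}(V) ∈ τ.
  V = {}: π^{-1}(V) = ∅ ∈ τ ✓.
  V = {[x93=x94]}: π^{-1}(V) = {x93, x94} ∈ τ ✓.
  V = {[x95]}: π^{-1}(V) = {x95} ∈ τ ✓.
  V = {[x93=x94], [x95]}: π^{-1}(V) = {x93, x94, x95} ∈ τ ✓.
  V = {[x96]}: π^{-1}(V) = {x96} ∉ τ ✗.
  V = {[x93=x94], [x96]}: π^{-1}(V) = {x93, x94, x96} ∈ τ ✓.
  V = {[x95], [x96]}: π^{-1}(V) = {x95, x96} ∉ τ ✗.
  V = {[x93=x94], [x95], [x96]}: π^{-1}(V) = {x93, x94, x95, x96} ∈ τ ✓.
Open sets in the quotient: τ_Q = {{}, {[x93=x94]}, {[x95]}, {[x93=x94], [x95]}, {[x93=x94], [x96]}, {[x93=x94], [x95], [x96]}} (6 elements).


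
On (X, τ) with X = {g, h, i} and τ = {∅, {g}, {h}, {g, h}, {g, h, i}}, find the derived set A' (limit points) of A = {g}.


A' = {i}

For each x ∈ X, list the open sets U ∈ τ with x ∈ U, then check whether U ∩ (A ∖ {x}) ≠ ∅ for every such U.
  x = g: open {g} ∋ x has {g} ∩ (A ∖ {g}) = ∅, so x is NOT a limit point.
  x = h: open {h} ∋ x has {h} ∩ (A ∖ {h}) = ∅, so x is NOT a limit point.
  x = i: opens ∋ x are {g, h, i}; each meets A ∖ {i}, so x IS a limit point.
Collecting: A' = {i}.


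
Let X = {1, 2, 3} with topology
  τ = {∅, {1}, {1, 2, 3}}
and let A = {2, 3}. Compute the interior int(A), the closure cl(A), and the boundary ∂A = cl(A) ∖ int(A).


int(A) = ∅, cl(A) = {2, 3}, ∂A = {2, 3}.

Closed sets in (X, τ) are complements of opens:
  closed(X, τ) = {∅, {2, 3}, {1, 2, 3}}.
int(A) = ⋃ {U ∈ τ : U ⊆ A}. Opens contained in A: ∅.
Taking the union of these: int(A) = ∅.
cl(A) = ⋂ {C closed : A ⊆ C}. Closed sets containing A: {2, 3}, {1, 2, 3}.
Intersecting these: cl(A) = {2, 3}.
∂A = cl(A) ∖ int(A) = {2, 3} ∖ ∅ = {2, 3}.


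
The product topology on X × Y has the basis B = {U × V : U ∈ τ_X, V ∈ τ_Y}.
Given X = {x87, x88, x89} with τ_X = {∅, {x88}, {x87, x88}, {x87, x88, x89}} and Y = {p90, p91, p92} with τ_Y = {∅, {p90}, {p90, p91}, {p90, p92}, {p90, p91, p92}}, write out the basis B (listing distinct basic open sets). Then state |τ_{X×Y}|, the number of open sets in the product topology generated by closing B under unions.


Basis B = {∅ × ∅, {x88} × {p90}, {x87, x88} × {p90}, {x88} × {p90, p91}, {x88} × {p90, p92}, {x87, x88, x89} × {p90}, {x88} × {p90, p91, p92}, {x87, x88} × {p90, p91}, {x87, x88} × {p90, p92}, {x87, x88} × {p90, p91, p92}, {x87, x88, x89} × {p90, p91}, {x87, x88, x89} × {p90, p92}, {x87, x88, x89} × {p90, p91, p92}}; |τ_{X×Y}| = 30.

Enumerate products U × V with U ∈ τ_X, V ∈ τ_Y (deduplicated):
  ∅ × ∅ = {} (∅)
  {x88} × {p90} = {(x88,p90)}
  {x87, x88} × {p90} = {(x87,p90), (x88,p90)}
  {x88} × {p90, p91} = {(x88,p90), (x88,p91)}
  {x88} × {p90, p92} = {(x88,p90), (x88,p92)}
  {x87, x88, x89} × {p90} = {(x87,p90), (x88,p90), (x89,p90)}
  {x88} × {p90, p91, p92} = {(x88,p90), (x88,p91), (x88,p92)}
  {x87, x88} × {p90, p91} = {(x87,p90), (x87,p91), (x88,p90), (x88,p91)}
  {x87, x88} × {p90, p92} = {(x87,p90), (x87,p92), (x88,p90), (x88,p92)}
  {x87, x88} × {p90, p91, p92} = {(x87,p90), (x87,p91), (x87,p92), (x88,p90), (x88,p91), (x88,p92)}
  {x87, x88, x89} × {p90, p91} = {(x87,p90), (x87,p91), (x88,p90), (x88,p91), (x89,p90), (x89,p91)}
  {x87, x88, x89} × {p90, p92} = {(x87,p90), (x87,p92), (x88,p90), (x88,p92), (x89,p90), (x89,p92)}
  {x87, x88, x89} × {p90, p91, p92} = {(x87,p90), (x87,p91), (x87,p92), (x88,p90), (x88,p91), (x88,p92), (x89,p90), (x89,p91), (x89,p92)}
These 13 distinct sets form the basis B.
Close under arbitrary unions to get τ_{X×Y}; counting gives |τ_{X×Y}| = 30.


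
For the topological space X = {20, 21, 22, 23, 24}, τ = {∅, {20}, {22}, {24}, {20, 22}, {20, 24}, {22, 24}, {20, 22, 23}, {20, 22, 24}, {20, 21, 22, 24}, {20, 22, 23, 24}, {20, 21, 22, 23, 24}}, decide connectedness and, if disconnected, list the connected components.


(X, τ) is connected.

Find clopen sets (U ∈ τ with X ∖ U ∈ τ):
  U = ∅, X ∖ U = {20, 21, 22, 23, 24} — both open, so U is clopen.
  U = {20, 21, 22, 23, 24}, X ∖ U = ∅ — both open, so U is clopen.
Only trivial clopens (∅ and X) exist, so (X, τ) is connected.
Compute connected components by grouping points that agree on all clopens:
  component: {20, 21, 22, 23, 24}


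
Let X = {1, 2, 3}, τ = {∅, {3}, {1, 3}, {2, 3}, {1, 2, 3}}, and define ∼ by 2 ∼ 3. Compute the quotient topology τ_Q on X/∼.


X/∼ = {[1], [2=3]}; |τ_Q| = 3.

Equivalence classes: [1], [2=3].
Quotient map π: X → X/∼ sends 1 ↦ [1], 2 ↦ [2=3], 3 ↦ [2=3].
For each subset V ⊆ X/∼, compute π^{-1}(V) ⊆ X and check whether π^{-1}(V) ∈ τ. V is open in τ_Q iff π^{-1}(V) ∈ τ.
  V = {}: π^{-1}(V) = ∅ ∈ τ ✓.
  V = {[1]}: π^{-1}(V) = {1} ∉ τ ✗.
  V = {[2=3]}: π^{-1}(V) = {2, 3} ∈ τ ✓.
  V = {[1], [2=3]}: π^{-1}(V) = {1, 2, 3} ∈ τ ✓.
Open sets in the quotient: τ_Q = {{}, {[2=3]}, {[1], [2=3]}} (3 elements).


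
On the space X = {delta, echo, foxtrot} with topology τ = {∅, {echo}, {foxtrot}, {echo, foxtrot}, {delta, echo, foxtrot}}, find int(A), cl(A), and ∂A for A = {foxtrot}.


int(A) = {foxtrot}, cl(A) = {delta, foxtrot}, ∂A = {delta}.

Closed sets in (X, τ) are complements of opens:
  closed(X, τ) = {∅, {delta}, {delta, echo}, {delta, foxtrot}, {delta, echo, foxtrot}}.
int(A) = ⋃ {U ∈ τ : U ⊆ A}. Opens contained in A: ∅, {foxtrot}.
Taking the union of these: int(A) = {foxtrot}.
cl(A) = ⋂ {C closed : A ⊆ C}. Closed sets containing A: {delta, foxtrot}, {delta, echo, foxtrot}.
Intersecting these: cl(A) = {delta, foxtrot}.
∂A = cl(A) ∖ int(A) = {delta, foxtrot} ∖ {foxtrot} = {delta}.


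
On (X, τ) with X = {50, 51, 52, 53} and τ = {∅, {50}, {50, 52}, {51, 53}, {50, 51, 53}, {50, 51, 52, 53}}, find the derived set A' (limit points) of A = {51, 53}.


A' = {51, 53}

For each x ∈ X, list the open sets U ∈ τ with x ∈ U, then check whether U ∩ (A ∖ {x}) ≠ ∅ for every such U.
  x = 50: open {50} ∋ x has {50} ∩ (A ∖ {50}) = ∅, so x is NOT a limit point.
  x = 51: opens ∋ x are {51, 53}, {50, 51, 53}, {50, 51, 52, 53}; each meets A ∖ {51}, so x IS a limit point.
  x = 52: open {50, 52} ∋ x has {50, 52} ∩ (A ∖ {52}) = ∅, so x is NOT a limit point.
  x = 53: opens ∋ x are {51, 53}, {50, 51, 53}, {50, 51, 52, 53}; each meets A ∖ {53}, so x IS a limit point.
Collecting: A' = {51, 53}.


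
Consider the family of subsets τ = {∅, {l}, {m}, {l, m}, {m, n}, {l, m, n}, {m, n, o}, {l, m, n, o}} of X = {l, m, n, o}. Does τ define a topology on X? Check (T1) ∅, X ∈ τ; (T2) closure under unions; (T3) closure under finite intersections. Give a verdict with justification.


τ IS a topology on X.

Axiom (T1): ∅ ∈ τ? Yes; X ∈ τ? Yes.
Axiom (T2/T3): check pairwise unions and intersections of members of τ.
All pairwise intersections and unions checked — each lies in τ. Therefore τ satisfies (T1), (T2), (T3): it IS a topology on X.


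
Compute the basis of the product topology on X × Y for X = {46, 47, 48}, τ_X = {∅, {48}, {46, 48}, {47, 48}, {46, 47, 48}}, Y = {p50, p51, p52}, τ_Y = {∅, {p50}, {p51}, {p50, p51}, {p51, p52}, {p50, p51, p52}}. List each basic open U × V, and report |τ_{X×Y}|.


Basis B = {∅ × ∅, {48} × {p50}, {48} × {p51}, {46, 48} × {p50}, {46, 48} × {p51}, {47, 48} × {p50}, {47, 48} × {p51}, {48} × {p50, p51}, {48} × {p51, p52}, {46, 47, 48} × {p50}, {46, 47, 48} × {p51}, {48} × {p50, p51, p52}, {46, 48} × {p50, p51}, {46, 48} × {p51, p52}, {47, 48} × {p50, p51}, {47, 48} × {p51, p52}, {46, 48} × {p50, p51, p52}, {46, 47, 48} × {p50, p51}, {46, 47, 48} × {p51, p52}, {47, 48} × {p50, p51, p52}, {46, 47, 48} × {p50, p51, p52}}; |τ_{X×Y}| = 70.

Enumerate products U × V with U ∈ τ_X, V ∈ τ_Y (deduplicated):
  ∅ × ∅ = {} (∅)
  {48} × {p50} = {(48,p50)}
  {48} × {p51} = {(48,p51)}
  {46, 48} × {p50} = {(46,p50), (48,p50)}
  {46, 48} × {p51} = {(46,p51), (48,p51)}
  {47, 48} × {p50} = {(47,p50), (48,p50)}
  {47, 48} × {p51} = {(47,p51), (48,p51)}
  {48} × {p50, p51} = {(48,p50), (48,p51)}
  {48} × {p51, p52} = {(48,p51), (48,p52)}
  {46, 47, 48} × {p50} = {(46,p50), (47,p50), (48,p50)}
  {46, 47, 48} × {p51} = {(46,p51), (47,p51), (48,p51)}
  {48} × {p50, p51, p52} = {(48,p50), (48,p51), (48,p52)}
  {46, 48} × {p50, p51} = {(46,p50), (46,p51), (48,p50), (48,p51)}
  {46, 48} × {p51, p52} = {(46,p51), (46,p52), (48,p51), (48,p52)}
  {47, 48} × {p50, p51} = {(47,p50), (47,p51), (48,p50), (48,p51)}
  {47, 48} × {p51, p52} = {(47,p51), (47,p52), (48,p51), (48,p52)}
  {46, 48} × {p50, p51, p52} = {(46,p50), (46,p51), (46,p52), (48,p50), (48,p51), (48,p52)}
  {46, 47, 48} × {p50, p51} = {(46,p50), (46,p51), (47,p50), (47,p51), (48,p50), (48,p51)}
  {46, 47, 48} × {p51, p52} = {(46,p51), (46,p52), (47,p51), (47,p52), (48,p51), (48,p52)}
  {47, 48} × {p50, p51, p52} = {(47,p50), (47,p51), (47,p52), (48,p50), (48,p51), (48,p52)}
  {46, 47, 48} × {p50, p51, p52} = {(46,p50), (46,p51), (46,p52), (47,p50), (47,p51), (47,p52), (48,p50), (48,p51), (48,p52)}
These 21 distinct sets form the basis B.
Close under arbitrary unions to get τ_{X×Y}; counting gives |τ_{X×Y}| = 70.


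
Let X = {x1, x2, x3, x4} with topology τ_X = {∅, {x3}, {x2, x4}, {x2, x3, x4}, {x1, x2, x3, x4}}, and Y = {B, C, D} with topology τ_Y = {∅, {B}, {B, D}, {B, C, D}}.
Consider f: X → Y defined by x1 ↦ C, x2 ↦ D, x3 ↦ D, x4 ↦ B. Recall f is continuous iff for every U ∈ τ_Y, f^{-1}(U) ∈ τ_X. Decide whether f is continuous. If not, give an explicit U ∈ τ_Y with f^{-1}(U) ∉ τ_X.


f is NOT continuous.

Compute f^{-1}(U) for each U ∈ τ_Y:
  U = ∅: f^{-1}(U) = ∅ ∈ τ_X ✓.
  U = {B}: f^{-1}(U) = {x4} ∉ τ_X ✗.
  U = {B, D}: f^{-1}(U) = {x2, x3, x4} ∈ τ_X ✓.
  U = {B, C, D}: f^{-1}(U) = {x1, x2, x3, x4} ∈ τ_X ✓.
Found U = {B} with f^{-1}(U) = {x4} not in τ_X. Therefore f is NOT continuous.


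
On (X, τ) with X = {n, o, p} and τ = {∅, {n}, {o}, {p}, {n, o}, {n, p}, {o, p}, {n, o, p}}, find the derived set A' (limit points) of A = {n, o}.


A' = ∅

For each x ∈ X, list the open sets U ∈ τ with x ∈ U, then check whether U ∩ (A ∖ {x}) ≠ ∅ for every such U.
  x = n: open {n} ∋ x has {n} ∩ (A ∖ {n}) = ∅, so x is NOT a limit point.
  x = o: open {o} ∋ x has {o} ∩ (A ∖ {o}) = ∅, so x is NOT a limit point.
  x = p: open {p} ∋ x has {p} ∩ (A ∖ {p}) = ∅, so x is NOT a limit point.
Collecting: A' = ∅.


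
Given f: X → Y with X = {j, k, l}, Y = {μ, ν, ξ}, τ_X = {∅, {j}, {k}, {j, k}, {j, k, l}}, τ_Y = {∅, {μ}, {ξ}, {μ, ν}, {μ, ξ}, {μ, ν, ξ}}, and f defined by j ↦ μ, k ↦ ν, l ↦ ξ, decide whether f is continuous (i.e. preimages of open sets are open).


f is NOT continuous.

Compute f^{-1}(U) for each U ∈ τ_Y:
  U = ∅: f^{-1}(U) = ∅ ∈ τ_X ✓.
  U = {μ}: f^{-1}(U) = {j} ∈ τ_X ✓.
  U = {ξ}: f^{-1}(U) = {l} ∉ τ_X ✗.
  U = {μ, ν}: f^{-1}(U) = {j, k} ∈ τ_X ✓.
  U = {μ, ξ}: f^{-1}(U) = {j, l} ∉ τ_X ✗.
  U = {μ, ν, ξ}: f^{-1}(U) = {j, k, l} ∈ τ_X ✓.
Found U = {ξ} with f^{-1}(U) = {l} not in τ_X. Therefore f is NOT continuous.


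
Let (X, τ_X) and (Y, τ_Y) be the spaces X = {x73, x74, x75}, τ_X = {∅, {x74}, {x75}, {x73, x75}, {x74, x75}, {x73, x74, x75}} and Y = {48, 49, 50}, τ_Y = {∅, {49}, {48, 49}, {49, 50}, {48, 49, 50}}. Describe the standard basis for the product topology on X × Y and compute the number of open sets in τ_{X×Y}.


Basis B = {∅ × ∅, {x74} × {49}, {x75} × {49}, {x73, x75} × {49}, {x74} × {48, 49}, {x74} × {49, 50}, {x74, x75} × {49}, {x75} × {48, 49}, {x75} × {49, 50}, {x73, x74, x75} × {49}, {x74} × {48, 49, 50}, {x75} × {48, 49, 50}, {x73, x75} × {48, 49}, {x73, x75} × {49, 50}, {x74, x75} × {48, 49}, {x74, x75} × {49, 50}, {x73, x75} × {48, 49, 50}, {x73, x74, x75} × {48, 49}, {x73, x74, x75} × {49, 50}, {x74, x75} × {48, 49, 50}, {x73, x74, x75} × {48, 49, 50}}; |τ_{X×Y}| = 70.

Enumerate products U × V with U ∈ τ_X, V ∈ τ_Y (deduplicated):
  ∅ × ∅ = {} (∅)
  {x74} × {49} = {(x74,49)}
  {x75} × {49} = {(x75,49)}
  {x73, x75} × {49} = {(x73,49), (x75,49)}
  {x74} × {48, 49} = {(x74,48), (x74,49)}
  {x74} × {49, 50} = {(x74,49), (x74,50)}
  {x74, x75} × {49} = {(x74,49), (x75,49)}
  {x75} × {48, 49} = {(x75,48), (x75,49)}
  {x75} × {49, 50} = {(x75,49), (x75,50)}
  {x73, x74, x75} × {49} = {(x73,49), (x74,49), (x75,49)}
  {x74} × {48, 49, 50} = {(x74,48), (x74,49), (x74,50)}
  {x75} × {48, 49, 50} = {(x75,48), (x75,49), (x75,50)}
  {x73, x75} × {48, 49} = {(x73,48), (x73,49), (x75,48), (x75,49)}
  {x73, x75} × {49, 50} = {(x73,49), (x73,50), (x75,49), (x75,50)}
  {x74, x75} × {48, 49} = {(x74,48), (x74,49), (x75,48), (x75,49)}
  {x74, x75} × {49, 50} = {(x74,49), (x74,50), (x75,49), (x75,50)}
  {x73, x75} × {48, 49, 50} = {(x73,48), (x73,49), (x73,50), (x75,48), (x75,49), (x75,50)}
  {x73, x74, x75} × {48, 49} = {(x73,48), (x73,49), (x74,48), (x74,49), (x75,48), (x75,49)}
  {x73, x74, x75} × {49, 50} = {(x73,49), (x73,50), (x74,49), (x74,50), (x75,49), (x75,50)}
  {x74, x75} × {48, 49, 50} = {(x74,48), (x74,49), (x74,50), (x75,48), (x75,49), (x75,50)}
  {x73, x74, x75} × {48, 49, 50} = {(x73,48), (x73,49), (x73,50), (x74,48), (x74,49), (x74,50), (x75,48), (x75,49), (x75,50)}
These 21 distinct sets form the basis B.
Close under arbitrary unions to get τ_{X×Y}; counting gives |τ_{X×Y}| = 70.


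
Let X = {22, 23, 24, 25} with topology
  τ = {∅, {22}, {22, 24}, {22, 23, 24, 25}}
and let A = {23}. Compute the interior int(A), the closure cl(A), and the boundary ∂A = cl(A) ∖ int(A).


int(A) = ∅, cl(A) = {23, 25}, ∂A = {23, 25}.

Closed sets in (X, τ) are complements of opens:
  closed(X, τ) = {∅, {23, 25}, {23, 24, 25}, {22, 23, 24, 25}}.
int(A) = ⋃ {U ∈ τ : U ⊆ A}. Opens contained in A: ∅.
Taking the union of these: int(A) = ∅.
cl(A) = ⋂ {C closed : A ⊆ C}. Closed sets containing A: {23, 25}, {23, 24, 25}, {22, 23, 24, 25}.
Intersecting these: cl(A) = {23, 25}.
∂A = cl(A) ∖ int(A) = {23, 25} ∖ ∅ = {23, 25}.


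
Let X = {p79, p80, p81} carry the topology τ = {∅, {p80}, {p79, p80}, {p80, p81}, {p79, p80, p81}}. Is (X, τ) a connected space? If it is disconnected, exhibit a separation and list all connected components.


(X, τ) is connected.

Find clopen sets (U ∈ τ with X ∖ U ∈ τ):
  U = ∅, X ∖ U = {p79, p80, p81} — both open, so U is clopen.
  U = {p79, p80, p81}, X ∖ U = ∅ — both open, so U is clopen.
Only trivial clopens (∅ and X) exist, so (X, τ) is connected.
Compute connected components by grouping points that agree on all clopens:
  component: {p79, p80, p81}


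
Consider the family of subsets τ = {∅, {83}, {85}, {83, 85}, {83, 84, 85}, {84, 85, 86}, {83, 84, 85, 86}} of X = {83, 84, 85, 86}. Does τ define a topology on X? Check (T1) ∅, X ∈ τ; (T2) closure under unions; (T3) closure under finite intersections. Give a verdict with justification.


τ is NOT a topology on X.

Axiom (T1): ∅ ∈ τ? Yes; X ∈ τ? Yes.
Axiom (T2/T3): check pairwise unions and intersections of members of τ.
Counterexample for (T3): {83, 84, 85} ∩ {84, 85, 86} = {84, 85} ∉ τ. Therefore τ is NOT a topology.


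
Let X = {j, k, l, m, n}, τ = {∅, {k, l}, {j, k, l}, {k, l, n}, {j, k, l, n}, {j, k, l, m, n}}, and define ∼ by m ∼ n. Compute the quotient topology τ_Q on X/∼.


X/∼ = {[j], [k], [l], [m=n]}; |τ_Q| = 4.

Equivalence classes: [j], [k], [l], [m=n].
Quotient map π: X → X/∼ sends j ↦ [j], k ↦ [k], l ↦ [l], m ↦ [m=n], n ↦ [m=n].
For each subset V ⊆ X/∼, compute π^{-1}(V) ⊆ X and check whether π^{-1}(V) ∈ τ. V is open in τ_Q iff π^{-1}(V) ∈ τ.
  V = {}: π^{-1}(V) = ∅ ∈ τ ✓.
  V = {[j]}: π^{-1}(V) = {j} ∉ τ ✗.
  V = {[k]}: π^{-1}(V) = {k} ∉ τ ✗.
  V = {[j], [k]}: π^{-1}(V) = {j, k} ∉ τ ✗.
  V = {[l]}: π^{-1}(V) = {l} ∉ τ ✗.
  V = {[j], [l]}: π^{-1}(V) = {j, l} ∉ τ ✗.
  V = {[k], [l]}: π^{-1}(V) = {k, l} ∈ τ ✓.
  V = {[j], [k], [l]}: π^{-1}(V) = {j, k, l} ∈ τ ✓.
  V = {[m=n]}: π^{-1}(V) = {m, n} ∉ τ ✗.
  V = {[j], [m=n]}: π^{-1}(V) = {j, m, n} ∉ τ ✗.
  V = {[k], [m=n]}: π^{-1}(V) = {k, m, n} ∉ τ ✗.
  V = {[j], [k], [m=n]}: π^{-1}(V) = {j, k, m, n} ∉ τ ✗.
  V = {[l], [m=n]}: π^{-1}(V) = {l, m, n} ∉ τ ✗.
  V = {[j], [l], [m=n]}: π^{-1}(V) = {j, l, m, n} ∉ τ ✗.
  V = {[k], [l], [m=n]}: π^{-1}(V) = {k, l, m, n} ∉ τ ✗.
  V = {[j], [k], [l], [m=n]}: π^{-1}(V) = {j, k, l, m, n} ∈ τ ✓.
Open sets in the quotient: τ_Q = {{}, {[k], [l]}, {[j], [k], [l]}, {[j], [k], [l], [m=n]}} (4 elements).
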